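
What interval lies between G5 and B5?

Counting letters G–A–B gives a third.
G→B = 4 semitones, exactly the major third.

major third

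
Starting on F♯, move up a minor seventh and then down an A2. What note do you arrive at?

A minor seventh up from F# is E (letter E, 10 semitones up).
An augmented second down from E is Db (letter D, 3 semitones down).

Db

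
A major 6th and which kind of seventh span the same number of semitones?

A major sixth spans 9 semitones.
A seventh spanning 9 semitones is diminished (the major seventh is 11).

diminished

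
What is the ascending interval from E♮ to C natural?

minor sixth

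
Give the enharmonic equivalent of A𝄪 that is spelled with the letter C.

Plain C sits 1 semitone above A##, so on the letter C the same pitch needs a flat: Cb.

Cb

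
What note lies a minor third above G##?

B#

G up a major third is B, so the target letter is B.
From G##, a minor third is 3 semitones up: B#.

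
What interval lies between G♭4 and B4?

augmented third

Counting letters G–A–B gives a third.
Gb→B = 5 semitones, 1 wider than the major third (4), so augmented.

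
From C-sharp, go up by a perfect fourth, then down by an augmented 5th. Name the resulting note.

Bb

A perfect fourth up from C# is F# (letter F, 5 semitones up).
An augmented fifth down from F# is Bb (letter B, 8 semitones down).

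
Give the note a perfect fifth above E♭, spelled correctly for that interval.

E up a perfect fifth is B, so the target letter is B.
From Eb, a perfect fifth is 7 semitones up: Bb.

Bb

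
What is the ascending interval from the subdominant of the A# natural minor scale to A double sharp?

augmented fifth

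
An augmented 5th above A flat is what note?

E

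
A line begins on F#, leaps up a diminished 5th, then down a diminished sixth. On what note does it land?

A diminished fifth up from F# is C (letter C, 6 semitones up).
A diminished sixth down from C is E# (letter E, 7 semitones down).

E#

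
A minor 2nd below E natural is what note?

D#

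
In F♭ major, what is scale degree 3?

Degree 3 takes the letter 2 steps above F, which is A.
In major, degree 3 sits 4 semitones above the tonic. Fb + 4 semitones is pitch class 8, spelled on A as Ab.

Ab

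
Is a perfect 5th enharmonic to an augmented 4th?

No

A perfect fifth spans 7 semitones; an augmented fourth spans 6.
The spans differ, so they are not enharmonic equivalents.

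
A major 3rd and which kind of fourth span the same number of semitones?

diminished

A major third spans 4 semitones.
A fourth spanning 4 semitones is diminished (the perfect fourth is 5).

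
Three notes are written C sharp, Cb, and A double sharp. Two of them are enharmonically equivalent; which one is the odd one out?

In 12-tone equal temperament, enharmonic equivalents share a pitch class. C# is pitch class 1; Cb is pitch class 11; A## is pitch class 11.
Cb and A## share pitch class 11, while C# is pitch class 1.

C#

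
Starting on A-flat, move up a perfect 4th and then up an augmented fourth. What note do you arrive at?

G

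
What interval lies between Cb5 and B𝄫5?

minor seventh

The letter names run C→B, a span of 6 letter steps, so the interval is some kind of seventh.
Cb to Bbb is 10 semitones. A major seventh is 11, so 10 makes it minor.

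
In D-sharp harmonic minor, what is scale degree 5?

Degree 5 takes the letter 4 steps above D, which is A.
In harmonic minor, degree 5 sits 7 semitones above the tonic. D# + 7 semitones is pitch class 10, spelled on A as A#.

A#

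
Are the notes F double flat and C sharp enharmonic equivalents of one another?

Two spellings are enharmonically equivalent only if they share a pitch class.
Here Fbb → 3, C# → 1; 1 ≠ 3, so they are not.

No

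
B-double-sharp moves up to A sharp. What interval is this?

The letter names run B→A, a span of 6 letter steps, so the interval is some kind of seventh.
B## to A# is 9 semitones. A major seventh is 11, so 9 makes it diminished.

diminished seventh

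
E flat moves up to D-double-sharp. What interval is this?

doubly augmented seventh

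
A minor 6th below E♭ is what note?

E down a major sixth is G, so the target letter is G.
From Eb, a minor sixth is 8 semitones down: G.

G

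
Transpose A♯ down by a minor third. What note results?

F##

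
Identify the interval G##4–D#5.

diminished fifth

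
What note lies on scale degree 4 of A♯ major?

D#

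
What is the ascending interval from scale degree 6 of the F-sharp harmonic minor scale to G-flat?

Scale degree 6 of F# harmonic minor is D.
D up to Gb: letters D→G make it a fourth; 4 semitones makes it diminished.

diminished fourth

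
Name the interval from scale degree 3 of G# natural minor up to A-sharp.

Scale degree 3 of G# natural minor is B.
B up to A#: letters B→A make it a seventh; 11 semitones makes it major.

major seventh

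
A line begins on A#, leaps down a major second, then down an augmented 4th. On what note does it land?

A major second down from A# is G# (letter G, 2 semitones down).
An augmented fourth down from G# is D (letter D, 6 semitones down).

D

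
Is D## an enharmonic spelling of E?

Yes

D## is pitch class 4; E is pitch class 4.
All spellings map to pitch class 4, so they are enharmonically equivalent.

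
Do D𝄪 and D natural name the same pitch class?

No

D## is pitch class 4; D is pitch class 2.
The pitch classes differ (4 vs. 2), so they are not enharmonic equivalents.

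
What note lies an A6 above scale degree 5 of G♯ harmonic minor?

B##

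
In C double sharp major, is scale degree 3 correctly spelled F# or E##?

E##

Each scale degree takes a distinct letter name. Degree 3 of a scale on C must use the letter E.
E## and F# are enharmonically the same pitch, but only E## uses the letter E, so it is the correct spelling here.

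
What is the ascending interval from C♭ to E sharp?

doubly augmented third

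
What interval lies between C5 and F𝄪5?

The letter names run C→F, a span of 3 letter steps, so the interval is some kind of fourth.
C to F## is 7 semitones. A perfect fourth is 5, so 7 makes it doubly augmented.

doubly augmented fourth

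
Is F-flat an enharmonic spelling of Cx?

No

Fb is pitch class 4; C## is pitch class 2.
The pitch classes differ (4 vs. 2), so they are not enharmonic equivalents.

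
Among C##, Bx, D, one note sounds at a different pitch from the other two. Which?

In 12-tone equal temperament, enharmonic equivalents share a pitch class. C## is pitch class 2; B## is pitch class 1; D is pitch class 2.
C## and D share pitch class 2, while B## is pitch class 1.

B##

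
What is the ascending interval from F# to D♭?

diminished sixth

The letter names run F→D, a span of 5 letter steps, so the interval is some kind of sixth.
F# to Db is 7 semitones. A major sixth is 9, so 7 makes it diminished.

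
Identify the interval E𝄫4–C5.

Counting letters E–F–G–A–B–C gives a sixth.
Ebb→C = 10 semitones, 1 wider than the major sixth (9), so augmented.

augmented sixth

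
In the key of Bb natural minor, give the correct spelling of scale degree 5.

The Bb natural minor scale runs Bb C Db Eb F Gb Ab.
Degree 5 is F.

F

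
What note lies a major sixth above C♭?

A sixth above C lands on the letter A.
A major sixth spans 9 semitones, so Cb moves to pitch class 8. On the letter A that is Ab.

Ab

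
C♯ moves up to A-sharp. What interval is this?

major sixth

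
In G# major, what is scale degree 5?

D#

Degree 5 takes the letter 4 steps above G, which is D.
In major, degree 5 sits 7 semitones above the tonic. G# + 7 semitones is pitch class 3, spelled on D as D#.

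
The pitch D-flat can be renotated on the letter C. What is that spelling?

C#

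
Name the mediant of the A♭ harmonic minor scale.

Degree 3 takes the letter 2 steps above A, which is C.
In harmonic minor, degree 3 sits 3 semitones above the tonic. Ab + 3 semitones is pitch class 11, spelled on C as Cb.

Cb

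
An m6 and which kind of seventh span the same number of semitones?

A minor sixth spans 8 semitones.
A seventh spanning 8 semitones is doubly diminished (the major seventh is 11).

doubly diminished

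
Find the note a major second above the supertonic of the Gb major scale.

The supertonic of Gb major is Ab.
A major second (2 semitones) above Ab lands on the letter B, giving Bb.

Bb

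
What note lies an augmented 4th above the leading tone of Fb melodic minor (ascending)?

The leading tone of Fb melodic minor (ascending) is Eb.
An augmented fourth (6 semitones) above Eb lands on the letter A, giving A.

A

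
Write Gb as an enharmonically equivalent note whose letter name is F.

Plain F sits 1 semitone below Gb, so on the letter F the same pitch needs a sharp: F#.

F#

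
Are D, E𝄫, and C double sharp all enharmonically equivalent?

D is pitch class 2; Ebb is pitch class 2; C## is pitch class 2.
All spellings map to pitch class 2, so they are enharmonically equivalent.

Yes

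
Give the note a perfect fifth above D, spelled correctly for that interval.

A fifth above D lands on the letter A.
A perfect fifth spans 7 semitones, so D moves to pitch class 9. On the letter A that is A.

A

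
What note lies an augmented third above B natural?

D##

B up a major third is D#, so the target letter is D.
From B, an augmented third is 5 semitones up: D##.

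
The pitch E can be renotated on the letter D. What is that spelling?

Plain D sits 2 semitones below E, so on the letter D the same pitch needs a double sharp: D##.

D##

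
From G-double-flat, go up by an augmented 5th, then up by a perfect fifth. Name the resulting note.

An augmented fifth up from Gbb is Db (letter D, 8 semitones up).
A perfect fifth up from Db is Ab (letter A, 7 semitones up).

Ab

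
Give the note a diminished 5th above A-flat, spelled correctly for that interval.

Ebb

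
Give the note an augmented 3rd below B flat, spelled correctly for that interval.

Gbb

B down a major third is G, so the target letter is G.
From Bb, an augmented third is 5 semitones down: Gbb.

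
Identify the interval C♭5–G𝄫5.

diminished fifth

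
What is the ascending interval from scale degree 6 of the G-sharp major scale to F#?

Scale degree 6 of G# major is E#.
E# up to F#: letters E→F make it a second; 1 semitone makes it minor.

minor second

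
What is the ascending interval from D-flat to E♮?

augmented second

The letter names run D→E, a span of 1 letter step, so the interval is some kind of second.
Db to E is 3 semitones. A major second is 2, so 3 makes it augmented.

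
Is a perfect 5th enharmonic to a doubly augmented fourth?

Yes

A perfect fifth spans 7 semitones; a doubly augmented fourth spans 7.
They are enharmonically equivalent.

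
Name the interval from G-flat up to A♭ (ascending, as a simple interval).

major second

Counting letters G–A gives a second.
Gb→Ab = 2 semitones, exactly the major second.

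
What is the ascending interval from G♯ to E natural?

The letter names run G→E, a span of 5 letter steps, so the interval is some kind of sixth.
G# to E is 8 semitones. A major sixth is 9, so 8 makes it minor.

minor sixth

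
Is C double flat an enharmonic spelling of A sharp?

Cbb is pitch class 10; A# is pitch class 10.
All spellings map to pitch class 10, so they are enharmonically equivalent.

Yes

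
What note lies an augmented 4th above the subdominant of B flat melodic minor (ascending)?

The subdominant of Bb melodic minor (ascending) is Eb.
An augmented fourth (6 semitones) above Eb lands on the letter A, giving A.

A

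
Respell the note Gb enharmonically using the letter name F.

F#

Gb is pitch class 6. The letter F alone is pitch class 5.
To reach pitch class 6 from F requires an offset of +1 semitone, i.e. sharp: F#.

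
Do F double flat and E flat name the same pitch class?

Fbb is pitch class 3; Eb is pitch class 3.
All spellings map to pitch class 3, so they are enharmonically equivalent.

Yes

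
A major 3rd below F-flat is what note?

F down a major third is Db, so the target letter is D.
From Fb, a major third is 4 semitones down: Dbb.

Dbb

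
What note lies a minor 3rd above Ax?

A third above A lands on the letter C.
A minor third spans 3 semitones, so A## moves to pitch class 2. On the letter C that is C##.

C##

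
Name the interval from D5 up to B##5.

doubly augmented sixth

The letter names run D→B, a span of 5 letter steps, so the interval is some kind of sixth.
D to B## is 11 semitones. A major sixth is 9, so 11 makes it doubly augmented.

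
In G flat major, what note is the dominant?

Db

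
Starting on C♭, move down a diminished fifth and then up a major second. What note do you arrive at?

A diminished fifth down from Cb is F (letter F, 6 semitones down).
A major second up from F is G (letter G, 2 semitones up).

G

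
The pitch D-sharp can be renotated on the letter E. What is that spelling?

Eb

D# is pitch class 3. The letter E alone is pitch class 4.
To reach pitch class 3 from E requires an offset of -1 semitone, i.e. flat: Eb.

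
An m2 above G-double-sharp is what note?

A#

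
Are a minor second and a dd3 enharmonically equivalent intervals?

Yes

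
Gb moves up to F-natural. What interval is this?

The letter names run G→F, a span of 6 letter steps, so the interval is some kind of seventh.
Gb to F is 11 semitones. A major seventh is 11, so 11 makes it major.

major seventh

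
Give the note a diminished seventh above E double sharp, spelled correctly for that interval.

E up a major seventh is D#, so the target letter is D.
From E##, a diminished seventh is 9 semitones up: D#.

D#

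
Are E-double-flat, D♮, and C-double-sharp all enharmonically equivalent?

Ebb = pitch class 2 and D = pitch class 2 and C## = pitch class 2 — the same pitch class, so they are enharmonic equivalents.

Yes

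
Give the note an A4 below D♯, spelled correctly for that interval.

A

D down a perfect fourth is A, so the target letter is A.
From D#, an augmented fourth is 6 semitones down: A.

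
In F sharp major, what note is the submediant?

The F# major scale runs F# G# A# B C# D# E#.
Degree 6 is D#.

D#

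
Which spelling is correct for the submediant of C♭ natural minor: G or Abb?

Each scale degree takes a distinct letter name. Degree 6 of a scale on C must use the letter A.
Abb and G are enharmonically the same pitch, but only Abb uses the letter A, so it is the correct spelling here.

Abb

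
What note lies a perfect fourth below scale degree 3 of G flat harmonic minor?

Scale degree 3 of Gb harmonic minor is Bbb.
A perfect fourth (5 semitones) below Bbb lands on the letter F, giving Fb.

Fb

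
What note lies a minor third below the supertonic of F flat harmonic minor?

The supertonic of Fb harmonic minor is Gb.
A minor third (3 semitones) below Gb lands on the letter E, giving Eb.

Eb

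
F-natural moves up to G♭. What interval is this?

minor second

Counting letters F–G gives a second.
F→Gb = 1 semitone, 1 narrower than the major second (2), so minor.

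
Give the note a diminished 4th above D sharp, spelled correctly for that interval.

G

D up a perfect fourth is G, so the target letter is G.
From D#, a diminished fourth is 4 semitones up: G.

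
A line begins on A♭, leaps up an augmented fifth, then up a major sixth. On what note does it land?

An augmented fifth up from Ab is E (letter E, 8 semitones up).
A major sixth up from E is C# (letter C, 9 semitones up).

C#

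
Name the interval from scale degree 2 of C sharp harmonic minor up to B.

Scale degree 2 of C# harmonic minor is D#.
D# up to B: letters D→B make it a sixth; 8 semitones makes it minor.

minor sixth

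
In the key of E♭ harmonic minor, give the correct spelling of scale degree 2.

F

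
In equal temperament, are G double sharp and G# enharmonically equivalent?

No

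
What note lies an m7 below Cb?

Db

A seventh below C lands on the letter D.
A minor seventh spans 10 semitones, so Cb moves to pitch class 1. On the letter D that is Db.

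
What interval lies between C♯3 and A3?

The letter names run C→A, a span of 5 letter steps, so the interval is some kind of sixth.
C# to A is 8 semitones. A major sixth is 9, so 8 makes it minor.

minor sixth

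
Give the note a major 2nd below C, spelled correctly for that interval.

Bb

A second below C lands on the letter B.
A major second spans 2 semitones, so C moves to pitch class 10. On the letter B that is Bb.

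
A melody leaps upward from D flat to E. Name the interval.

augmented second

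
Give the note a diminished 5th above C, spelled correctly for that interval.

C up a perfect fifth is G, so the target letter is G.
From C, a diminished fifth is 6 semitones up: Gb.

Gb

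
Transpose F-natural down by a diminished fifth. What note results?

B

A fifth below F lands on the letter B.
A diminished fifth spans 6 semitones, so F moves to pitch class 11. On the letter B that is B.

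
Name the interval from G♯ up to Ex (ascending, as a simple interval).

augmented sixth

The letter names run G→E, a span of 5 letter steps, so the interval is some kind of sixth.
G# to E## is 10 semitones. A major sixth is 9, so 10 makes it augmented.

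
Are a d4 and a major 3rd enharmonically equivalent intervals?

Yes

A diminished fourth spans 4 semitones; a major third spans 4.
They are enharmonically equivalent.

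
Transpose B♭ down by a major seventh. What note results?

Cb

A seventh below B lands on the letter C.
A major seventh spans 11 semitones, so Bb moves to pitch class 11. On the letter C that is Cb.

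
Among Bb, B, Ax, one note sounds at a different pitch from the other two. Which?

In 12-tone equal temperament, enharmonic equivalents share a pitch class. Bb is pitch class 10; B is pitch class 11; A## is pitch class 11.
B and A## share pitch class 11, while Bb is pitch class 10.

Bb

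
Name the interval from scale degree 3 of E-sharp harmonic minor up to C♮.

diminished fourth

Scale degree 3 of E# harmonic minor is G#.
G# up to C: letters G→C make it a fourth; 4 semitones makes it diminished.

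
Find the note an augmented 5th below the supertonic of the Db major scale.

Abb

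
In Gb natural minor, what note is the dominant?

Db

The Gb natural minor scale runs Gb Ab Bbb Cb Db Ebb Fb.
Degree 5 is Db.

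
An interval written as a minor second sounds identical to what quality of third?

doubly diminished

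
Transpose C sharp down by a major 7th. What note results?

C down a major seventh is Db, so the target letter is D.
From C#, a major seventh is 11 semitones down: D.

D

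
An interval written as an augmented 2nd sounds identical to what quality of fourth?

An augmented second spans 3 semitones.
A fourth spanning 3 semitones is doubly diminished (the perfect fourth is 5).

doubly diminished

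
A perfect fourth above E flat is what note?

Ab

E up a perfect fourth is A, so the target letter is A.
From Eb, a perfect fourth is 5 semitones up: Ab.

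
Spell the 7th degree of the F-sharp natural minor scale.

E

The F# natural minor scale runs F# G# A B C# D E.
Degree 7 is E.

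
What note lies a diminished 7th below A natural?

B#

A seventh below A lands on the letter B.
A diminished seventh spans 9 semitones, so A moves to pitch class 0. On the letter B that is B#.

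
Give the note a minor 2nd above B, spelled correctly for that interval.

A second above B lands on the letter C.
A minor second spans 1 semitone, so B moves to pitch class 0. On the letter C that is C.

C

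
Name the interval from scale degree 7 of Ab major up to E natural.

major sixth

Scale degree 7 of Ab major is G.
G up to E: letters G→E make it a sixth; 9 semitones makes it major.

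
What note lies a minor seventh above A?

G

A up a major seventh is G#, so the target letter is G.
From A, a minor seventh is 10 semitones up: G.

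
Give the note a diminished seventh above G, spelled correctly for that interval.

A seventh above G lands on the letter F.
A diminished seventh spans 9 semitones, so G moves to pitch class 4. On the letter F that is Fb.

Fb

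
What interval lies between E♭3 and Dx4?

Counting letters E–F–G–A–B–C–D gives a seventh.
Eb→D## = 13 semitones, 2 wider than the major seventh (11), so doubly augmented.

doubly augmented seventh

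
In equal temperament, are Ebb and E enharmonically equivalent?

No

Ebb is pitch class 2; E is pitch class 4.
The pitch classes differ (2 vs. 4), so they are not enharmonic equivalents.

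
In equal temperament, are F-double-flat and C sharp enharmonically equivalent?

Two spellings are enharmonically equivalent only if they share a pitch class.
Here Fbb → 3, C# → 1; 1 ≠ 3, so they are not.

No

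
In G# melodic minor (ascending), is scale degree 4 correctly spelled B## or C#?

Each scale degree takes a distinct letter name. Degree 4 of a scale on G must use the letter C.
C# and B## are enharmonically the same pitch, but only C# uses the letter C, so it is the correct spelling here.

C#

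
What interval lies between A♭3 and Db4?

perfect fourth

The letter names run A→D, a span of 3 letter steps, so the interval is some kind of fourth.
Ab to Db is 5 semitones. A perfect fourth is 5, so 5 makes it perfect.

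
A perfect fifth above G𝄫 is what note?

Dbb

A fifth above G lands on the letter D.
A perfect fifth spans 7 semitones, so Gbb moves to pitch class 0. On the letter D that is Dbb.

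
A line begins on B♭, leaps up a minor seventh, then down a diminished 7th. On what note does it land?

B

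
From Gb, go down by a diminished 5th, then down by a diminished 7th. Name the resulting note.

D#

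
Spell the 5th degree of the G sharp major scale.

D#

Degree 5 takes the letter 4 steps above G, which is D.
In major, degree 5 sits 7 semitones above the tonic. G# + 7 semitones is pitch class 3, spelled on D as D#.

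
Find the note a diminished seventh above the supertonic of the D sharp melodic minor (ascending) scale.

The supertonic of D# melodic minor (ascending) is E#.
A diminished seventh (9 semitones) above E# lands on the letter D, giving D.

D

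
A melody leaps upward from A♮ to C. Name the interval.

Counting letters A–B–C gives a third.
A→C = 3 semitones, 1 narrower than the major third (4), so minor.

minor third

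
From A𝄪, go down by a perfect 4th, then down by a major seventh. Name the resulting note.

F##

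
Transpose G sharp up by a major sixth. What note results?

E#

G up a major sixth is E, so the target letter is E.
From G#, a major sixth is 9 semitones up: E#.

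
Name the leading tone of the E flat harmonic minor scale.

Degree 7 takes the letter 6 steps above E, which is D.
In harmonic minor, degree 7 sits 11 semitones above the tonic. Eb + 11 semitones is pitch class 2, spelled on D as D.

D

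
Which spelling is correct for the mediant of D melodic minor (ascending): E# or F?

F

Each scale degree takes a distinct letter name. Degree 3 of a scale on D must use the letter F.
F and E# are enharmonically the same pitch, but only F uses the letter F, so it is the correct spelling here.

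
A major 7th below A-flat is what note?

A seventh below A lands on the letter B.
A major seventh spans 11 semitones, so Ab moves to pitch class 9. On the letter B that is Bbb.

Bbb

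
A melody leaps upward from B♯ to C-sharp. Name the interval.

minor second

Counting letters B–C gives a second.
B#→C# = 1 semitone, 1 narrower than the major second (2), so minor.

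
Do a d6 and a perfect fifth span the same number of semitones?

Yes

A diminished sixth spans 7 semitones; a perfect fifth spans 7.
They are enharmonically equivalent.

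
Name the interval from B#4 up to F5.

doubly diminished fifth

The letter names run B→F, a span of 4 letter steps, so the interval is some kind of fifth.
B# to F is 5 semitones. A perfect fifth is 7, so 5 makes it doubly diminished.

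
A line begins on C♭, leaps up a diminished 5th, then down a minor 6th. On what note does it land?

Bbb

A diminished fifth up from Cb is Gbb (letter G, 6 semitones up).
A minor sixth down from Gbb is Bbb (letter B, 8 semitones down).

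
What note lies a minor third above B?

A third above B lands on the letter D.
A minor third spans 3 semitones, so B moves to pitch class 2. On the letter D that is D.

D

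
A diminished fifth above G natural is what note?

A fifth above G lands on the letter D.
A diminished fifth spans 6 semitones, so G moves to pitch class 1. On the letter D that is Db.

Db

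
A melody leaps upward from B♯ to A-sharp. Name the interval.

The letter names run B→A, a span of 6 letter steps, so the interval is some kind of seventh.
B# to A# is 10 semitones. A major seventh is 11, so 10 makes it minor.

minor seventh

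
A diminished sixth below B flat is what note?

D#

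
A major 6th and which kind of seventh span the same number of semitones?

A major sixth spans 9 semitones.
A seventh spanning 9 semitones is diminished (the major seventh is 11).

diminished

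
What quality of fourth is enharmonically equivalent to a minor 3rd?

A minor third spans 3 semitones.
A fourth spanning 3 semitones is doubly diminished (the perfect fourth is 5).

doubly diminished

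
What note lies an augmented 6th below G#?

A sixth below G lands on the letter B.
An augmented sixth spans 10 semitones, so G# moves to pitch class 10. On the letter B that is Bb.

Bb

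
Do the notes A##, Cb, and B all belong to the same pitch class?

Yes

A## = pitch class 11 and Cb = pitch class 11 and B = pitch class 11 — the same pitch class, so they are enharmonic equivalents.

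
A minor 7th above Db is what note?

Cb

D up a major seventh is C#, so the target letter is C.
From Db, a minor seventh is 10 semitones up: Cb.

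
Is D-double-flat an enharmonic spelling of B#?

Dbb = pitch class 0 and B# = pitch class 0 — the same pitch class, so they are enharmonic equivalents.

Yes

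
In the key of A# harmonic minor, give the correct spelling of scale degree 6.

The A# harmonic minor scale runs A# B# C# D# E# F# G##.
Degree 6 is F#.

F#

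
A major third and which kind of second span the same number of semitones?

doubly augmented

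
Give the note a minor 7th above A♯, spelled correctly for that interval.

G#

A seventh above A lands on the letter G.
A minor seventh spans 10 semitones, so A# moves to pitch class 8. On the letter G that is G#.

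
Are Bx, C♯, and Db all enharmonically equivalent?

Yes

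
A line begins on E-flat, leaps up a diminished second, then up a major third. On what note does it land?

Abb

A diminished second up from Eb is Fbb (letter F, 0 semitones up).
A major third up from Fbb is Abb (letter A, 4 semitones up).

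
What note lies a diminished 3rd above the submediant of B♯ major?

The submediant of B# major is G##.
A diminished third (2 semitones) above G## lands on the letter B, giving B.

B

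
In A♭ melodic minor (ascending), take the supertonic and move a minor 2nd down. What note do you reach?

The supertonic of Ab melodic minor (ascending) is Bb.
A minor second (1 semitone) below Bb lands on the letter A, giving A.

A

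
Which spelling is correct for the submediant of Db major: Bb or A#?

Each scale degree takes a distinct letter name. Degree 6 of a scale on D must use the letter B.
Bb and A# are enharmonically the same pitch, but only Bb uses the letter B, so it is the correct spelling here.

Bb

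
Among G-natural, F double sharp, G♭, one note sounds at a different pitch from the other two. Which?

Gb

In 12-tone equal temperament, enharmonic equivalents share a pitch class. G is pitch class 7; F## is pitch class 7; Gb is pitch class 6.
G and F## share pitch class 7, while Gb is pitch class 6.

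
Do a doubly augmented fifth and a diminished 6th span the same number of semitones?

No

A doubly augmented fifth spans 9 semitones; a diminished sixth spans 7.
The spans differ, so they are not enharmonic equivalents.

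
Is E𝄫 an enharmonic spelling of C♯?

No

Ebb is pitch class 2; C# is pitch class 1.
The pitch classes differ (2 vs. 1), so they are not enharmonic equivalents.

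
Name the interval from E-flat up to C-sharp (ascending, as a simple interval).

The letter names run E→C, a span of 5 letter steps, so the interval is some kind of sixth.
Eb to C# is 10 semitones. A major sixth is 9, so 10 makes it augmented.

augmented sixth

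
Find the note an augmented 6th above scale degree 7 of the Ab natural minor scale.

Scale degree 7 of Ab natural minor is Gb.
An augmented sixth (10 semitones) above Gb lands on the letter E, giving E.

E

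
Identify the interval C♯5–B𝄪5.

augmented seventh

The letter names run C→B, a span of 6 letter steps, so the interval is some kind of seventh.
C# to B## is 12 semitones. A major seventh is 11, so 12 makes it augmented.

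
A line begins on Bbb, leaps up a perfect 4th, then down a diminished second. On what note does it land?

A perfect fourth up from Bbb is Ebb (letter E, 5 semitones up).
A diminished second down from Ebb is D (letter D, 0 semitones down).

D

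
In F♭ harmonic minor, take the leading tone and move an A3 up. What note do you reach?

G#

The leading tone of Fb harmonic minor is Eb.
An augmented third (5 semitones) above Eb lands on the letter G, giving G#.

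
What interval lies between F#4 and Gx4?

The letter names run F→G, a span of 1 letter step, so the interval is some kind of second.
F# to G## is 3 semitones. A major second is 2, so 3 makes it augmented.

augmented second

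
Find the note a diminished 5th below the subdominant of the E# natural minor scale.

The subdominant of E# natural minor is A#.
A diminished fifth (6 semitones) below A# lands on the letter D, giving D##.

D##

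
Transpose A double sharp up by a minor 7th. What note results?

A up a major seventh is G#, so the target letter is G.
From A##, a minor seventh is 10 semitones up: G##.

G##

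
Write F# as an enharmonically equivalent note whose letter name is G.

F# is pitch class 6. The letter G alone is pitch class 7.
To reach pitch class 6 from G requires an offset of -1 semitone, i.e. flat: Gb.

Gb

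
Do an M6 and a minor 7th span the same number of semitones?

No

A major sixth spans 9 semitones; a minor seventh spans 10.
The spans differ, so they are not enharmonic equivalents.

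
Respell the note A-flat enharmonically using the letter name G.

G#

Plain G sits 1 semitone below Ab, so on the letter G the same pitch needs a sharp: G#.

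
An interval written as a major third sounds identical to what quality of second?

doubly augmented

A major third spans 4 semitones.
A second spanning 4 semitones is doubly augmented (the major second is 2).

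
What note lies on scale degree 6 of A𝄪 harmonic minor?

F##

Degree 6 takes the letter 5 steps above A, which is F.
In harmonic minor, degree 6 sits 8 semitones above the tonic. A## + 8 semitones is pitch class 7, spelled on F as F##.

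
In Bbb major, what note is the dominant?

Fb

Degree 5 takes the letter 4 steps above B, which is F.
In major, degree 5 sits 7 semitones above the tonic. Bbb + 7 semitones is pitch class 4, spelled on F as Fb.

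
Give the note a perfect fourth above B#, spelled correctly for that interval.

E#

A fourth above B lands on the letter E.
A perfect fourth spans 5 semitones, so B# moves to pitch class 5. On the letter E that is E#.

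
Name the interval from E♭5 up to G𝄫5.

Counting letters E–F–G gives a third.
Eb→Gbb = 2 semitones, 2 narrower than the major third (4), so diminished.

diminished third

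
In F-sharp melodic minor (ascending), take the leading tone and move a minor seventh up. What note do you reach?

The leading tone of F# melodic minor (ascending) is E#.
A minor seventh (10 semitones) above E# lands on the letter D, giving D#.

D#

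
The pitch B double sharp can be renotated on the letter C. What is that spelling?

C#

Plain C sits 1 semitone below B##, so on the letter C the same pitch needs a sharp: C#.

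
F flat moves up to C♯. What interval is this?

doubly augmented fifth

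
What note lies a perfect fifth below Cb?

C down a perfect fifth is F, so the target letter is F.
From Cb, a perfect fifth is 7 semitones down: Fb.

Fb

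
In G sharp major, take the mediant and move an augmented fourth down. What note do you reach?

The mediant of G# major is B#.
An augmented fourth (6 semitones) below B# lands on the letter F, giving F#.

F#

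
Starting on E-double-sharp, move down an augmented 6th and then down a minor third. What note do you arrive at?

E#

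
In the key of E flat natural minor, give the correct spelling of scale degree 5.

The Eb natural minor scale runs Eb F Gb Ab Bb Cb Db.
Degree 5 is Bb.

Bb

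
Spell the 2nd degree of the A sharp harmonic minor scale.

B#

Degree 2 takes the letter 1 step above A, which is B.
In harmonic minor, degree 2 sits 2 semitones above the tonic. A# + 2 semitones is pitch class 0, spelled on B as B#.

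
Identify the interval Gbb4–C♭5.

The letter names run G→C, a span of 3 letter steps, so the interval is some kind of fourth.
Gbb to Cb is 6 semitones. A perfect fourth is 5, so 6 makes it augmented.

augmented fourth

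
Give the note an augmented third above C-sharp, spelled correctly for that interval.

A third above C lands on the letter E.
An augmented third spans 5 semitones, so C# moves to pitch class 6. On the letter E that is E##.

E##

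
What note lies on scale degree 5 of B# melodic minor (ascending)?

Degree 5 takes the letter 4 steps above B, which is F.
In melodic minor (ascending), degree 5 sits 7 semitones above the tonic. B# + 7 semitones is pitch class 7, spelled on F as F##.

F##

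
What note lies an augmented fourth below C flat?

A fourth below C lands on the letter G.
An augmented fourth spans 6 semitones, so Cb moves to pitch class 5. On the letter G that is Gbb.

Gbb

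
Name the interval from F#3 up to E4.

The letter names run F→E, a span of 6 letter steps, so the interval is some kind of seventh.
F# to E is 10 semitones. A major seventh is 11, so 10 makes it minor.

minor seventh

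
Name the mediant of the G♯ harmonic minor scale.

B

Degree 3 takes the letter 2 steps above G, which is B.
In harmonic minor, degree 3 sits 3 semitones above the tonic. G# + 3 semitones is pitch class 11, spelled on B as B.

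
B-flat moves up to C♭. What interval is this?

minor second

Counting letters B–C gives a second.
Bb→Cb = 1 semitone, 1 narrower than the major second (2), so minor.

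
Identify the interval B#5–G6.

diminished sixth

The letter names run B→G, a span of 5 letter steps, so the interval is some kind of sixth.
B# to G is 7 semitones. A major sixth is 9, so 7 makes it diminished.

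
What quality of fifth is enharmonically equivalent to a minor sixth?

A minor sixth spans 8 semitones.
A fifth spanning 8 semitones is augmented (the perfect fifth is 7).

augmented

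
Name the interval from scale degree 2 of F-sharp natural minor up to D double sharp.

augmented fifth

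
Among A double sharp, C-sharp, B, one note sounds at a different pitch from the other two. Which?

In 12-tone equal temperament, enharmonic equivalents share a pitch class. A## is pitch class 11; C# is pitch class 1; B is pitch class 11.
A## and B share pitch class 11, while C# is pitch class 1.

C#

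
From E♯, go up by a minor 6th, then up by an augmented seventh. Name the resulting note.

B##

A minor sixth up from E# is C# (letter C, 8 semitones up).
An augmented seventh up from C# is B## (letter B, 12 semitones up).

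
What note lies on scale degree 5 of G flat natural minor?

Degree 5 takes the letter 4 steps above G, which is D.
In natural minor, degree 5 sits 7 semitones above the tonic. Gb + 7 semitones is pitch class 1, spelled on D as Db.

Db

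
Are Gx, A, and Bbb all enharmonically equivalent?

Yes

G## is pitch class 9; A is pitch class 9; Bbb is pitch class 9.
All spellings map to pitch class 9, so they are enharmonically equivalent.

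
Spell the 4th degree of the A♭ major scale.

Db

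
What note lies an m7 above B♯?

B up a major seventh is A#, so the target letter is A.
From B#, a minor seventh is 10 semitones up: A#.

A#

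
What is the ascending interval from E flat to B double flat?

diminished fifth

Counting letters E–F–G–A–B gives a fifth.
Eb→Bbb = 6 semitones, 1 narrower than the perfect fifth (7), so diminished.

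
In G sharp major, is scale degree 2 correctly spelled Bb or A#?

Each scale degree takes a distinct letter name. Degree 2 of a scale on G must use the letter A.
A# and Bb are enharmonically the same pitch, but only A# uses the letter A, so it is the correct spelling here.

A#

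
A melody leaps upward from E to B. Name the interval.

Counting letters E–F–G–A–B gives a fifth.
E→B = 7 semitones, exactly the perfect fifth.

perfect fifth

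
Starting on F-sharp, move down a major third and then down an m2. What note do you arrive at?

A major third down from F# is D (letter D, 4 semitones down).
A minor second down from D is C# (letter C, 1 semitone down).

C#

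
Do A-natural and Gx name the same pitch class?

Yes

A is pitch class 9; G## is pitch class 9.
All spellings map to pitch class 9, so they are enharmonically equivalent.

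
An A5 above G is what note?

G up a perfect fifth is D, so the target letter is D.
From G, an augmented fifth is 8 semitones up: D#.

D#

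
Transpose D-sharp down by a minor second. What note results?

A second below D lands on the letter C.
A minor second spans 1 semitone, so D# moves to pitch class 2. On the letter C that is C##.

C##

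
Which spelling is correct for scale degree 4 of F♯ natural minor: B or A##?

B

Each scale degree takes a distinct letter name. Degree 4 of a scale on F must use the letter B.
B and A## are enharmonically the same pitch, but only B uses the letter B, so it is the correct spelling here.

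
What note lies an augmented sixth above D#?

B##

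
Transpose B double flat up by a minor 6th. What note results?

B up a major sixth is G#, so the target letter is G.
From Bbb, a minor sixth is 8 semitones up: Gbb.

Gbb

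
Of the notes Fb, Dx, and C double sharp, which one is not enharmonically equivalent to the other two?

C##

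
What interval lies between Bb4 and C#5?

The letter names run B→C, a span of 1 letter step, so the interval is some kind of second.
Bb to C# is 3 semitones. A major second is 2, so 3 makes it augmented.

augmented second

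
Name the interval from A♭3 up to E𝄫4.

diminished fifth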